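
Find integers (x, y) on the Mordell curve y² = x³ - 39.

Try small integer x values and check whether x³ - 39 is a perfect square.
x = 4: x³ - 39 = 4³ - 39 = 64 - 39 = 25
Is 25 a perfect square? 5² = 25 ✓
So (x, y) = (4, -5) is a solution.

x = 4, y = -5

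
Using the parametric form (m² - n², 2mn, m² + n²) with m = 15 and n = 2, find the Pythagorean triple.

a = m² - n² = 225 - 4 = 221
b = 2mn = 2·15·2 = 60
c = m² + n² = 225 + 4 = 229
Verify: 221² + 60² = 48841 + 3600 = 52441 = 229² ✓

(221, 60, 229)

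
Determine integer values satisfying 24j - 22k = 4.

Step 1: Check solvability.
gcd(24, 22) = 2
Since 2 divides 4, solutions exist.

Step 2: Apply extended Euclidean algorithm to find gcd.
We find integers such that 24*x0 + 22*y0 = 2

Step 3: Scale the particular solution.
Multiply by 4/2 = 2:
j = 2, k = 2

Step 4: Verify.
24*(2) - 22*(2) = 4 = 4 ✓

j = 2, k = 2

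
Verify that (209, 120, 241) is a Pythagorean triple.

Compute a² + b²:
209² + 120² = 43681 + 14400 = 58081
Compute c²:
241² = 58081
Since 58081 = 58081, it is a Pythagorean triple.

Yes, it is a Pythagorean triple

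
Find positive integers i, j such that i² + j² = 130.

Search for i with 130 - i² a perfect square.
i = 3: 130 - 3² = 130 - 9 = 121 = 11² ✓
So i = 3, j = 11.

i = 3, j = 11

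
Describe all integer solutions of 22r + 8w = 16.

Step 1: Compute gcd(22, 8) = 2.
Since 2 divides 16, solutions exist.

Step 2: Find a particular solution using extended Euclidean algorithm.
We get r₀ = -8, w₀ = 24.
Check: 22*-8 + 8*24 = 16 = 16 ✓

Step 3: Write the general solution.
r = -8 + (8/2)t = -8 + 4t
w = 24 - (22/2)t = 24 - 11t
for any integer t.

r = -8 + 4t, w = 24 - 11t for integer t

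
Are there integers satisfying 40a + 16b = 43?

Step 1: Compute gcd(40, 16).
gcd(40, 16) = 8

Step 2: Check divisibility.
Does 8 divide 43? 43 = 8 x 5 + 3, so no.

By the theorem on linear Diophantine equations, 40a + 16b = 43 has integer solutions if and only if gcd(40, 16) divides 43. Since 8 does not divide 43, no solutions exist.

No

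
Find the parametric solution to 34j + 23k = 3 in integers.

Step 1: Compute gcd(34, 23) = 1.
Since 1 divides 3, solutions exist.

Step 2: Find a particular solution using extended Euclidean algorithm.
We get j₀ = -6, k₀ = 9.
Check: 34*-6 + 23*9 = 3 = 3 ✓

Step 3: Write the general solution.
j = -6 + (23/1)t = -6 + 23t
k = 9 - (34/1)t = 9 - 34t
for any integer t.

j = -6 + 23t, k = 9 - 34t for integer t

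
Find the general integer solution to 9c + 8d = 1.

Step 1: Compute gcd(9, 8) = 1.
Since 1 divides 1, solutions exist.

Step 2: Find a particular solution using extended Euclidean algorithm.
We get c₀ = 1, d₀ = -1.
Check: 9*1 + 8*-1 = 1 = 1 ✓

Step 3: Write the general solution.
c = 1 + (8/1)t = 1 + 8t
d = -1 - (9/1)t = -1 - 9t
for any integer t.

c = 1 + 8t, d = -1 - 9t for integer t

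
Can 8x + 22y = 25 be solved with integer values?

Step 1: Compute gcd(8, 22).
gcd(8, 22) = 2

Step 2: Check divisibility.
Does 2 divide 25? 25 = 2 x 12 + 1, so no.

By the theorem on linear Diophantine equations, 8x + 22y = 25 has integer solutions if and only if gcd(8, 22) divides 25. Since 2 does not divide 25, no solutions exist.

No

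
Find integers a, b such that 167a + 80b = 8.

Step 1: Check solvability.
gcd(167, 80) = 1
Since 1 divides 8, solutions exist.

Step 2: Apply extended Euclidean algorithm to find gcd.
We find integers such that 167*x0 + 80*y0 = 1

Step 3: Scale the particular solution.
Multiply by 8/1 = 8:
a = 184, b = -384

Step 4: Verify.
167*(184) + 80*(-384) = 8 = 8 ✓

a = 184, b = -384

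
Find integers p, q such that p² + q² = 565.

We need to find integers p, q > 0 such that p² + q² = 565.
Trying p = 6: q² = 565 - 6² = 565 - 36 = 529
q = 23
Check: 6² + 23² = 36 + 529 = 565 ✓

565 = 6² + 23²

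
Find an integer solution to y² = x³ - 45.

Try small integer x values and check whether x³ - 45 is a perfect square.
x = 21: x³ - 45 = 21³ - 45 = 9261 - 45 = 9216
Is 9216 a perfect square? 96² = 9216 ✓
So (x, y) = (21, 96) is a solution.

x = 21, y = 96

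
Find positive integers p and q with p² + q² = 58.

We need to find integers p, q > 0 such that p² + q² = 58.
Trying p = 3: q² = 58 - 3² = 58 - 9 = 49
q = 7
Check: 3² + 7² = 9 + 49 = 58 ✓

58 = 3² + 7²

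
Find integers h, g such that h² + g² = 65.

We need to find integers h, g > 0 such that h² + g² = 65.
Trying h = 1: g² = 65 - 1² = 65 - 1 = 64
g = 8
Check: 1² + 8² = 1 + 64 = 65 ✓

65 = 1² + 8²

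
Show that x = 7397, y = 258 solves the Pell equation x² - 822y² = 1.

Compute x² = 7397² = 54715609
Compute 822y² = 822·258² = 822·66564 = 54715608
x² - 822y² = 54715609 - 54715608 = 1
Since this equals 1, (7397, 258) is a solution.

Yes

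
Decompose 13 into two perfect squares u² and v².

We need to find integers u, v > 0 such that u² + v² = 13.
Trying u = 2: v² = 13 - 2² = 13 - 4 = 9
v = 3
Check: 2² + 3² = 4 + 9 = 13 ✓

13 = 2² + 3²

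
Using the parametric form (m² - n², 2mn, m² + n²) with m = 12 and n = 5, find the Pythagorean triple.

a = m² - n² = 12² - 5² = 144 - 25 = 119
b = 2mn = 2·12·5 = 120
c = m² + n² = 144 + 25 = 169
Verify: 119² + 120² = 14161 + 14400 = 28561 = 169² ✓

(119, 120, 169)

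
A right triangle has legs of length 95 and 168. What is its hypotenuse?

c² = a² + b² = 95² + 168² = 9025 + 28224 = 37249
c = 193

193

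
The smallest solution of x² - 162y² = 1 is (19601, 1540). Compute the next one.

Solutions to x² - Dy² = 1 are generated by powers of (x₀ + y₀√D).
The next solution satisfies x₁ + y₁√162 = (x₀ + y₀√162)², giving:
x₁ = x₀² + 162y₀² = 19601² + 162·1540² = 384199201 + 384199200 = 768398401
y₁ = 2x₀y₀ = 2·19601·1540 = 60371080

Verify: 768398401² - 162·60371080² = 590436102659356801 - 590436102659356800 = 1 ✓

x = 768398401, y = 60371080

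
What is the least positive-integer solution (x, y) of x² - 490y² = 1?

We seek the smallest positive integers (x, y) with x² - 490y² = 1, i.e., x² = 490y² + 1.
Try successive y values:
y = 1: x² = 490·1² + 1 = 491, not a perfect square
y = 2: x² = 490·2² + 1 = 1961, not a perfect square
y = 3: x² = 490·3² + 1 = 4411, not a perfect square
... continuing the search (or via continued fractions) ...
y = 46968: x² = 490·46968² + 1 = 1080936581761, x = 1039681 ✓

Verify: 1039681² - 490·46968² = 1080936581761 - 1080936581760 = 1 ✓

x = 1039681, y = 46968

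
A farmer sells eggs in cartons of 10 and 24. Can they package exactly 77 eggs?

We need non-negative a, b with 10a + 24b = 77.
gcd(10, 24) = 2, and 2 does not divide 77.
No integer solutions exist.

No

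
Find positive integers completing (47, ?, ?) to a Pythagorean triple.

We need the other leg and hypotenuse such that 47² + x² = c².
Take x = 1104, c = 1105: 47² + 1104² = 2209 + 1218816 = 1221025 = 1105² ✓
Triple: (47, 1104, 1105)

(47, 1104, 1105)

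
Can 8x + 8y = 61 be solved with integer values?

Step 1: Compute gcd(8, 8).
gcd(8, 8) = 8

Step 2: Check divisibility.
Does 8 divide 61? 61 = 8 x 7 + 5, so no.

By the theorem on linear Diophantine equations, 8x + 8y = 61 has integer solutions if and only if gcd(8, 8) divides 61. Since 8 does not divide 61, no solutions exist.

No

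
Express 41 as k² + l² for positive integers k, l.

We need to find integers k, l > 0 such that k² + l² = 41.
Trying k = 4: l² = 41 - 4² = 41 - 16 = 25
l = 5
Check: 4² + 5² = 16 + 25 = 41 ✓

41 = 4² + 5²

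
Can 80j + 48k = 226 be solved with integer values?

Step 1: Compute gcd(80, 48).
gcd(80, 48) = 16

Step 2: Check divisibility.
Does 16 divide 226? 226 = 16 x 14 + 2, so no.

By the theorem on linear Diophantine equations, 80j + 48k = 226 has integer solutions if and only if gcd(80, 48) divides 226. Since 16 does not divide 226, no solutions exist.

No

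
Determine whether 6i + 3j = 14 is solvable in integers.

Step 1: Compute gcd(6, 3).
gcd(6, 3) = 3

Step 2: Check divisibility.
Does 3 divide 14? 14 = 3 x 4 + 2, so no.

By the theorem on linear Diophantine equations, 6i + 3j = 14 has integer solutions if and only if gcd(6, 3) divides 14. Since 3 does not divide 14, no solutions exist.

No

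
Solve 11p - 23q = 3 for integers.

Step 1: Check solvability.
gcd(11, 23) = 1
Since 1 divides 3, solutions exist.

Step 2: Apply extended Euclidean algorithm to find gcd.
We find integers such that 11*x0 + 23*y0 = 1

Step 3: Scale the particular solution.
Multiply by 3/1 = 3:
p = -6, q = -3

Step 4: Verify.
11*(-6) - 23*(-3) = 3 = 3 ✓

p = -6, q = -3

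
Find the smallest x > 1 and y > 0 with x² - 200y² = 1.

We seek the smallest positive integers (x, y) with x² - 200y² = 1, i.e., x² = 200y² + 1.
Try successive y values:
y = 1: x² = 200·1² + 1 = 201, not a perfect square
y = 2: x² = 200·2² + 1 = 801, not a perfect square
y = 3: x² = 200·3² + 1 = 1801, not a perfect square
... continuing the search (or via continued fractions) ...
y = 7: x² = 200·7² + 1 = 9801, x = 99 ✓

Verify: 99² - 200·7² = 9801 - 9800 = 1 ✓

x = 99, y = 7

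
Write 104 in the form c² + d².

We need to find integers c, d > 0 such that c² + d² = 104.
Trying c = 2: d² = 104 - 2² = 104 - 4 = 100
d = 10
Check: 2² + 10² = 4 + 100 = 104 ✓

104 = 2² + 10²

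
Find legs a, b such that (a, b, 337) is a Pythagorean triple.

We need a² + b² = 337² = 113569.
Trying: 175² + 288² = 30625 + 82944 = 113569 ✓

(175, 288, 337)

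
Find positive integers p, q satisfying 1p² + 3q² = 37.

Try small values of p and check whether (37 - 1p²)/3 is a perfect square.
p = 5: 1·5² = 25, so 3q² = 37 - 25 = 12, giving q² = 4, q = 2.
Check: 1·5² + 3·2² = 25 + 12 = 37 ✓

p = 5, q = 2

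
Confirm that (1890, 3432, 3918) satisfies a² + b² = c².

Compute a² + b² = 1890² + 3432² = 3572100 + 11778624 = 15350724
Compute c² = 3918² = 15350724
Since 15350724 = 15350724, confirmed.

Yes, it is a Pythagorean triple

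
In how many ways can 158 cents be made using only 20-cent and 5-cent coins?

We need non-negative integers (x, y) with 20x + 5y = 158.
For each x from 0 to 7, check if (158 - 20x) is a non-negative multiple of 5.
Solutions (x, y): none
Count: 0

0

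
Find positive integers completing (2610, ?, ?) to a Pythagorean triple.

We need the other leg and hypotenuse such that 2610² + x² = c².
Take x = 1848, c = 3198: 2610² + 1848² = 6812100 + 3415104 = 10227204 = 3198² ✓
Triple: (2610, 1848, 3198)

(2610, 1848, 3198)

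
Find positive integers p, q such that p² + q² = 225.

Search for p with 225 - p² a perfect square.
p = 9: 225 - 9² = 225 - 81 = 144 = 12² ✓
So p = 9, q = 12.

p = 9, q = 12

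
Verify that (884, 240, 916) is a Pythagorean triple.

Compute a² + b² = 884² + 240² = 781456 + 57600 = 839056
Compute c² = 916² = 839056
Since 839056 = 839056, confirmed.

Yes, it is a Pythagorean triple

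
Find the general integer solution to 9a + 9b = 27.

Step 1: Compute gcd(9, 9) = 9.
Since 9 divides 27, solutions exist.

Step 2: Find a particular solution using extended Euclidean algorithm.
We get a₀ = 0, b₀ = 3.
Check: 9*0 + 9*3 = 27 = 27 ✓

Step 3: Write the general solution.
a = 0 + (9/9)t = 0 + 1t
b = 3 - (9/9)t = 3 - 1t
for any integer t.

a = 0 + 1t, b = 3 - 1t for integer t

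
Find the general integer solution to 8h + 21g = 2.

Step 1: Compute gcd(8, 21) = 1.
Since 1 divides 2, solutions exist.

Step 2: Find a particular solution using extended Euclidean algorithm.
We get h₀ = 16, g₀ = -6.
Check: 8*16 + 21*-6 = 2 = 2 ✓

Step 3: Write the general solution.
h = 16 + (21/1)t = 16 + 21t
g = -6 - (8/1)t = -6 - 8t
for any integer t.

h = 16 + 21t, g = -6 - 8t for integer t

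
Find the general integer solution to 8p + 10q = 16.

Step 1: Compute gcd(8, 10) = 2.
Since 2 divides 16, solutions exist.

Step 2: Find a particular solution using extended Euclidean algorithm.
We get p₀ = -8, q₀ = 8.
Check: 8*-8 + 10*8 = 16 = 16 ✓

Step 3: Write the general solution.
p = -8 + (10/2)t = -8 + 5t
q = 8 - (8/2)t = 8 - 4t
for any integer t.

p = -8 + 5t, q = 8 - 4t for integer t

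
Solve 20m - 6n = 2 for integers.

Step 1: Check solvability.
gcd(20, 6) = 2
Since 2 divides 2, solutions exist.

Step 2: Apply extended Euclidean algorithm to find gcd.
We find integers such that 20*x0 + 6*y0 = 2

Step 3: Scale the particular solution.
Multiply by 2/2 = 1:
m = 1, n = 3

Step 4: Verify.
20*(1) - 6*(3) = 2 = 2 ✓

m = 1, n = 3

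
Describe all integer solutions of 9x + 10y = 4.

Step 1: Compute gcd(9, 10) = 1.
Since 1 divides 4, solutions exist.

Step 2: Find a particular solution using extended Euclidean algorithm.
We get x₀ = -4, y₀ = 4.
Check: 9*-4 + 10*4 = 4 = 4 ✓

Step 3: Write the general solution.
x = -4 + (10/1)t = -4 + 10t
y = 4 - (9/1)t = 4 - 9t
for any integer t.

x = -4 + 10t, y = 4 - 9t for integer t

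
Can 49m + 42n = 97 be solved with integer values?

Step 1: Compute gcd(49, 42).
gcd(49, 42) = 7

Step 2: Check divisibility.
Does 7 divide 97? 97 = 7 x 13 + 6, so no.

By the theorem on linear Diophantine equations, 49m + 42n = 97 has integer solutions if and only if gcd(49, 42) divides 97. Since 7 does not divide 97, no solutions exist.

No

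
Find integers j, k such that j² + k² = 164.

We need to find integers j, k > 0 such that j² + k² = 164.
Trying j = 8: k² = 164 - 8² = 164 - 64 = 100
k = 10
Check: 8² + 10² = 64 + 100 = 164 ✓

164 = 8² + 10²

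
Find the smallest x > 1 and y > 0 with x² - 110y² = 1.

We seek the smallest positive integers (x, y) with x² - 110y² = 1, i.e., x² = 110y² + 1.
Try successive y values:
y = 1: x² = 110·1² + 1 = 111, not a perfect square
y = 2: x² = 110·2² + 1 = 441, x = 21 ✓

Verify: 21² - 110·2² = 441 - 440 = 1 ✓

x = 21, y = 2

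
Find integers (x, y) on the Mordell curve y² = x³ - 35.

Try small integer x values and check whether x³ - 35 is a perfect square.
x = 11: x³ - 35 = 11³ - 35 = 1331 - 35 = 1296
Is 1296 a perfect square? 36² = 1296 ✓
So (x, y) = (11, 36) is a solution.

x = 11, y = 36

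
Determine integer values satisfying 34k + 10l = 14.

Step 1: Check solvability.
gcd(34, 10) = 2
Since 2 divides 14, solutions exist.

Step 2: Apply extended Euclidean algorithm to find gcd.
We find integers such that 34*x0 + 10*y0 = 2

Step 3: Scale the particular solution.
Multiply by 14/2 = 7:
k = -14, l = 49

Step 4: Verify.
34*(-14) + 10*(49) = 14 = 14 ✓

k = -14, l = 49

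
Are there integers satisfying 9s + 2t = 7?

Step 1: Compute gcd(9, 2).
gcd(9, 2) = 1

Step 2: Check divisibility.
Does 1 divide 7? 7 = 1 x 7, so yes.

By the theorem on linear Diophantine equations, 9s + 2t = 7 has integer solutions if and only if gcd(9, 2) divides 7. Since 1 | 7, solutions exist.

Yes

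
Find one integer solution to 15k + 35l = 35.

Step 1: Check solvability.
gcd(15, 35) = 5
Since 5 divides 35, solutions exist.

Step 2: Apply extended Euclidean algorithm to find gcd.
We find integers such that 15*x0 + 35*y0 = 5

Step 3: Scale the particular solution.
Multiply by 35/5 = 7:
k = -14, l = 7

Step 4: Verify.
15*(-14) + 35*(7) = 35 = 35 ✓

k = -14, l = 7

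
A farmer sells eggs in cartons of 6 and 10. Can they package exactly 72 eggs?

We need non-negative a, b with 6a + 10b = 72.
gcd(6, 10) = 2 divides 72.
Try a = 2: 10b = 72 - 12 = 60, so b = 6.
One way: 2 cartons of 6 and 6 cartons of 10.

Yes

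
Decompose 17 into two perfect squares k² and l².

We need to find integers k, l > 0 such that k² + l² = 17.
Trying k = 1: l² = 17 - 1² = 17 - 1 = 16
l = 4
Check: 1² + 4² = 1 + 16 = 17 ✓

17 = 1² + 4²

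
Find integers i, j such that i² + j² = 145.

We need to find integers i, j > 0 such that i² + j² = 145.
Trying i = 1: j² = 145 - 1² = 145 - 1 = 144
j = 12
Check: 1² + 12² = 1 + 144 = 145 ✓

145 = 1² + 12²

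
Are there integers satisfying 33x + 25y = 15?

Step 1: Compute gcd(33, 25).
gcd(33, 25) = 1

Step 2: Check divisibility.
Does 1 divide 15? 15 = 1 x 15, so yes.

By the theorem on linear Diophantine equations, 33x + 25y = 15 has integer solutions if and only if gcd(33, 25) divides 15. Since 1 | 15, solutions exist.

Yes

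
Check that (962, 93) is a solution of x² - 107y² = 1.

Compute x² = 962² = 925444
Compute 107y² = 107·93² = 107·8649 = 925443
x² - 107y² = 925444 - 925443 = 1
Since this equals 1, (962, 93) is a solution.

Yes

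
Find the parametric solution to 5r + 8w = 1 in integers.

Step 1: Compute gcd(5, 8) = 1.
Since 1 divides 1, solutions exist.

Step 2: Find a particular solution using extended Euclidean algorithm.
We get r₀ = -3, w₀ = 2.
Check: 5*-3 + 8*2 = 1 = 1 ✓

Step 3: Write the general solution.
r = -3 + (8/1)t = -3 + 8t
w = 2 - (5/1)t = 2 - 5t
for any integer t.

r = -3 + 8t, w = 2 - 5t for integer t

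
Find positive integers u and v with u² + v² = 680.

We need to find integers u, v > 0 such that u² + v² = 680.
Trying u = 2: v² = 680 - 2² = 680 - 4 = 676
v = 26
Check: 2² + 26² = 4 + 676 = 680 ✓

680 = 2² + 26²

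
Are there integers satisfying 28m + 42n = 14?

Step 1: Compute gcd(28, 42).
gcd(28, 42) = 14

Step 2: Check divisibility.
Does 14 divide 14? 14 = 14 x 1, so yes.

By the theorem on linear Diophantine equations, 28m + 42n = 14 has integer solutions if and only if gcd(28, 42) divides 14. Since 14 | 14, solutions exist.

Yes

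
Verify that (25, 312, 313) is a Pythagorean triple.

Compute a² + b²:
25² + 312² = 625 + 97344 = 97969
Compute c²:
313² = 97969
Since 97969 = 97969, it is a Pythagorean triple.

Yes, it is a Pythagorean triple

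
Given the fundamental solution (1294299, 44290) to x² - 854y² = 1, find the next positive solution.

Solutions to x² - Dy² = 1 are generated by powers of (x₀ + y₀√D).
The next solution satisfies x₁ + y₁√854 = (x₀ + y₀√854)², giving:
x₁ = x₀² + 854y₀² = 1294299² + 854·44290² = 1675209901401 + 1675209901400 = 3350419802801
y₁ = 2x₀y₀ = 2·1294299·44290 = 114649005420

Verify: 3350419802801² - 854·114649005420² = 11225312855001091727445601 - 11225312855001091727445600 = 1 ✓

x = 3350419802801, y = 114649005420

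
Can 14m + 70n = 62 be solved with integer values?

Step 1: Compute gcd(14, 70).
gcd(14, 70) = 14

Step 2: Check divisibility.
Does 14 divide 62? 62 = 14 x 4 + 6, so no.

By the theorem on linear Diophantine equations, 14m + 70n = 62 has integer solutions if and only if gcd(14, 70) divides 62. Since 14 does not divide 62, no solutions exist.

No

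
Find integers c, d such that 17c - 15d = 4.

Step 1: Check solvability.
gcd(17, 15) = 1
Since 1 divides 4, solutions exist.

Step 2: Apply extended Euclidean algorithm to find gcd.
We find integers such that 17*x0 + 15*y0 = 1

Step 3: Scale the particular solution.
Multiply by 4/1 = 4:
c = -28, d = -32

Step 4: Verify.
17*(-28) - 15*(-32) = 4 = 4 ✓

c = -28, d = -32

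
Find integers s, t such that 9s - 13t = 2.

Step 1: Check solvability.
gcd(9, 13) = 1
Since 1 divides 2, solutions exist.

Step 2: Apply extended Euclidean algorithm to find gcd.
We find integers such that 9*x0 + 13*y0 = 1

Step 3: Scale the particular solution.
Multiply by 2/1 = 2:
s = 6, t = 4

Step 4: Verify.
9*(6) - 13*(4) = 2 = 2 ✓

s = 6, t = 4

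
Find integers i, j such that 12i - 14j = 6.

Step 1: Check solvability.
gcd(12, 14) = 2
Since 2 divides 6, solutions exist.

Step 2: Apply extended Euclidean algorithm to find gcd.
We find integers such that 12*x0 + 14*y0 = 2

Step 3: Scale the particular solution.
Multiply by 6/2 = 3:
i = -3, j = -3

Step 4: Verify.
12*(-3) - 14*(-3) = 6 = 6 ✓

i = -3, j = -3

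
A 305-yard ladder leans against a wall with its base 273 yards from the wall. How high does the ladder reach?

The ladder, wall, and ground form a right triangle with hypotenuse 305 and one leg 273.
By the Pythagorean theorem: h² = 305² - 273² = 93025 - 74529 = 18496
h = √18496 = 136 yards

136 yards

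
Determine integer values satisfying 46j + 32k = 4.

Step 1: Check solvability.
gcd(46, 32) = 2
Since 2 divides 4, solutions exist.

Step 2: Apply extended Euclidean algorithm to find gcd.
We find integers such that 46*x0 + 32*y0 = 2

Step 3: Scale the particular solution.
Multiply by 4/2 = 2:
j = 14, k = -20

Step 4: Verify.
46*(14) + 32*(-20) = 4 = 4 ✓

j = 14, k = -20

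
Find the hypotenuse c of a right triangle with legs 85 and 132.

c² = a² + b² = 85² + 132² = 7225 + 17424 = 24649
c = 157

157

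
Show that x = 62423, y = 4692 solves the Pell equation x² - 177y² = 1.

Compute x² = 62423² = 3896630929
Compute 177y² = 177·4692² = 177·22014864 = 3896630928
x² - 177y² = 3896630929 - 3896630928 = 1
Since this equals 1, (62423, 4692) is a solution.

Yes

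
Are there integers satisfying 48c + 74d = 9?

Step 1: Compute gcd(48, 74).
gcd(48, 74) = 2

Step 2: Check divisibility.
Does 2 divide 9? 9 = 2 x 4 + 1, so no.

By the theorem on linear Diophantine equations, 48c + 74d = 9 has integer solutions if and only if gcd(48, 74) divides 9. Since 2 does not divide 9, no solutions exist.

No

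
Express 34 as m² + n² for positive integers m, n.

We need to find integers m, n > 0 such that m² + n² = 34.
Trying m = 3: n² = 34 - 3² = 34 - 9 = 25
n = 5
Check: 3² + 5² = 9 + 25 = 34 ✓

34 = 3² + 5²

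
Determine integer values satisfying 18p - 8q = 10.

Step 1: Check solvability.
gcd(18, 8) = 2
Since 2 divides 10, solutions exist.

Step 2: Apply extended Euclidean algorithm to find gcd.
We find integers such that 18*x0 + 8*y0 = 2

Step 3: Scale the particular solution.
Multiply by 10/2 = 5:
p = 5, q = 10

Step 4: Verify.
18*(5) - 8*(10) = 10 = 10 ✓

p = 5, q = 10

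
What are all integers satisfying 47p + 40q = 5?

Step 1: Compute gcd(47, 40) = 1.
Since 1 divides 5, solutions exist.

Step 2: Find a particular solution using extended Euclidean algorithm.
We get p₀ = -85, q₀ = 100.
Check: 47*-85 + 40*100 = 5 = 5 ✓

Step 3: Write the general solution.
p = -85 + (40/1)t = -85 + 40t
q = 100 - (47/1)t = 100 - 47t
for any integer t.

p = -85 + 40t, q = 100 - 47t for integer t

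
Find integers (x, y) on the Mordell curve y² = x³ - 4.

Try small integer x values and check whether x³ - 4 is a perfect square.
x = 2: x³ - 4 = 2³ - 4 = 8 - 4 = 4
Is 4 a perfect square? 2² = 4 ✓
So (x, y) = (2, -2) is a solution.

x = 2, y = -2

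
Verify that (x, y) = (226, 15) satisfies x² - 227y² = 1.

Compute x² = 226² = 51076
Compute 227y² = 227·15² = 227·225 = 51075
x² - 227y² = 51076 - 51075 = 1
Since this equals 1, (226, 15) is a solution.

Yes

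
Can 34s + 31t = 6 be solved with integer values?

Step 1: Compute gcd(34, 31).
gcd(34, 31) = 1

Step 2: Check divisibility.
Does 1 divide 6? 6 = 1 x 6, so yes.

By the theorem on linear Diophantine equations, 34s + 31t = 6 has integer solutions if and only if gcd(34, 31) divides 6. Since 1 | 6, solutions exist.

Yes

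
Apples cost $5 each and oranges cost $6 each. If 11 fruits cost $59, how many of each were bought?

Let a = apples, o = oranges.
a + o = 11
5a + 6o = 59
Substitute o = 11 - a:
5a + 6(11 - a) = 59
(5 - 6)a = 59 - 66
-1a = -7
a = 7, o = 11 - 7 = 4

Apples: 7, Oranges: 4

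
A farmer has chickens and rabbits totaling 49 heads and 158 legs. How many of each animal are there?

Let c = chickens, r = rabbits.
Heads: c + r = 49
Legs: 2c + 4r = 158
From the first equation, c = 49 - r. Substitute:
2(49 - r) + 4r = 158
98 + 2r = 158
r = (158 - 98)/2 = 30
c = 49 - 30 = 19

Chickens: 19, Rabbits: 30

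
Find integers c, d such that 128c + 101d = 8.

Step 1: Check solvability.
gcd(128, 101) = 1
Since 1 divides 8, solutions exist.

Step 2: Apply extended Euclidean algorithm to find gcd.
We find integers such that 128*x0 + 101*y0 = 1

Step 3: Scale the particular solution.
Multiply by 8/1 = 8:
c = 120, d = -152

Step 4: Verify.
128*(120) + 101*(-152) = 8 = 8 ✓

c = 120, d = -152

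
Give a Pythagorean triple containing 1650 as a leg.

We need the other leg and hypotenuse such that 1650² + x² = c².
Take x = 1512, c = 2238: 1650² + 1512² = 2722500 + 2286144 = 5008644 = 2238² ✓
Triple: (1650, 1512, 2238)

(1650, 1512, 2238)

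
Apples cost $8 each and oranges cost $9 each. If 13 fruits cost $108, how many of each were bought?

Let a = apples, o = oranges.
a + o = 13
8a + 9o = 108
Substitute o = 13 - a:
8a + 9(13 - a) = 108
(8 - 9)a = 108 - 117
-1a = -9
a = 9, o = 13 - 9 = 4

Apples: 9, Oranges: 4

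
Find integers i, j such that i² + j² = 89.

We need to find integers i, j > 0 such that i² + j² = 89.
Trying i = 5: j² = 89 - 5² = 89 - 25 = 64
j = 8
Check: 5² + 8² = 25 + 64 = 89 ✓

89 = 5² + 8²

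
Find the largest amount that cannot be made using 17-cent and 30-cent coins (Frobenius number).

For two coprime denominations a and b, the Frobenius number (largest value not representable as a non-negative combination) is ab - a - b.
Here gcd(17, 30) = 1, so they are coprime.
F(17, 30) = 17·30 - 17 - 30 = 510 - 47 = 463

463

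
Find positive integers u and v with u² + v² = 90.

We need to find integers u, v > 0 such that u² + v² = 90.
Trying u = 3: v² = 90 - 3² = 90 - 9 = 81
v = 9
Check: 3² + 9² = 9 + 81 = 90 ✓

90 = 3² + 9²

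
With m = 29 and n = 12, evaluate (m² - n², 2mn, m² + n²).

a = m² - n² = 841 - 144 = 697
b = 2mn = 2·29·12 = 696
c = m² + n² = 841 + 144 = 985
Verify: 697² + 696² = 485809 + 484416 = 970225 = 985² ✓

(697, 696, 985)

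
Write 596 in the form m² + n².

We need to find integers m, n > 0 such that m² + n² = 596.
Trying m = 14: n² = 596 - 14² = 596 - 196 = 400
n = 20
Check: 14² + 20² = 196 + 400 = 596 ✓

596 = 14² + 20²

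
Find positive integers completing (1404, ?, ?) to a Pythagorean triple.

We need the other leg and hypotenuse such that 1404² + x² = c².
Take x = 53, c = 1405: 1404² + 53² = 1971216 + 2809 = 1974025 = 1405² ✓
Triple: (53, 1404, 1405)

(53, 1404, 1405)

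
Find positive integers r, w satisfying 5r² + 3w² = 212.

Try small values of r and check whether (212 - 5r²)/3 is a perfect square.
r = 2: 5·2² = 20, so 3w² = 212 - 20 = 192, giving w² = 64, w = 8.
Check: 5·2² + 3·8² = 20 + 192 = 212 ✓

r = 2, w = 8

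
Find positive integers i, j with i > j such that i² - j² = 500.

Factor: i² - j² = (i+j)(i-j) = 500.
We need two factors of 500 with the same parity.
Use i+j = 250 and i-j = 2 (product 250·2 = 500).
Adding: 2i = 252, so i = 126.
Subtracting: 2j = 248, so j = 124.
Check: 126² - 124² = 15876 - 15376 = 500 ✓

i = 126, j = 124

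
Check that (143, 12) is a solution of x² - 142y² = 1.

Compute x² = 143² = 20449
Compute 142y² = 142·12² = 142·144 = 20448
x² - 142y² = 20449 - 20448 = 1
Since this equals 1, (143, 12) is a solution.

Yes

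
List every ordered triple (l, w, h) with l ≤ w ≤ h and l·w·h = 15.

Iterate l from 1 to ⌊15^(1/3)⌋. For each l dividing 15, iterate w ≥ l with w dividing 15/l, and set h = 15/(l·w).
Triples found (2): (1×1×15), (1×3×5)

(1×1×15), (1×3×5)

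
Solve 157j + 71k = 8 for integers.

Step 1: Check solvability.
gcd(157, 71) = 1
Since 1 divides 8, solutions exist.

Step 2: Apply extended Euclidean algorithm to find gcd.
We find integers such that 157*x0 + 71*y0 = 1

Step 3: Scale the particular solution.
Multiply by 8/1 = 8:
j = 152, k = -336

Step 4: Verify.
157*(152) + 71*(-336) = 8 = 8 ✓

j = 152, k = -336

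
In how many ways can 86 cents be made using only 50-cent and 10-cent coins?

We need non-negative integers (x, y) with 50x + 10y = 86.
For each x from 0 to 1, check if (86 - 50x) is a non-negative multiple of 10.
Solutions (x, y): none
Count: 0

0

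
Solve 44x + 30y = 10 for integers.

Step 1: Check solvability.
gcd(44, 30) = 2
Since 2 divides 10, solutions exist.

Step 2: Apply extended Euclidean algorithm to find gcd.
We find integers such that 44*x0 + 30*y0 = 2

Step 3: Scale the particular solution.
Multiply by 10/2 = 5:
x = -10, y = 15

Step 4: Verify.
44*(-10) + 30*(15) = 10 = 10 ✓

x = -10, y = 15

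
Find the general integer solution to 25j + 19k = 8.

Step 1: Compute gcd(25, 19) = 1.
Since 1 divides 8, solutions exist.

Step 2: Find a particular solution using extended Euclidean algorithm.
We get j₀ = -24, k₀ = 32.
Check: 25*-24 + 19*32 = 8 = 8 ✓

Step 3: Write the general solution.
j = -24 + (19/1)t = -24 + 19t
k = 32 - (25/1)t = 32 - 25t
for any integer t.

j = -24 + 19t, k = 32 - 25t for integer t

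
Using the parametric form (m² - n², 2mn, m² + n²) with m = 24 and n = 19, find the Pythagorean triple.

a = m² - n² = 576 - 361 = 215
b = 2mn = 2·24·19 = 912
c = m² + n² = 576 + 361 = 937
Verify: 215² + 912² = 46225 + 831744 = 877969 = 937² ✓

(215, 912, 937)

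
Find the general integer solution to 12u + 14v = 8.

Step 1: Compute gcd(12, 14) = 2.
Since 2 divides 8, solutions exist.

Step 2: Find a particular solution using extended Euclidean algorithm.
We get u₀ = -4, v₀ = 4.
Check: 12*-4 + 14*4 = 8 = 8 ✓

Step 3: Write the general solution.
u = -4 + (14/2)t = -4 + 7t
v = 4 - (12/2)t = 4 - 6t
for any integer t.

u = -4 + 7t, v = 4 - 6t for integer t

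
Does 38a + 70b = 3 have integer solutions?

Step 1: Compute gcd(38, 70).
gcd(38, 70) = 2

Step 2: Check divisibility.
Does 2 divide 3? 3 = 2 x 1 + 1, so no.

By the theorem on linear Diophantine equations, 38a + 70b = 3 has integer solutions if and only if gcd(38, 70) divides 3. Since 2 does not divide 3, no solutions exist.

No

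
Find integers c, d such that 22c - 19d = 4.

Step 1: Check solvability.
gcd(22, 19) = 1
Since 1 divides 4, solutions exist.

Step 2: Apply extended Euclidean algorithm to find gcd.
We find integers such that 22*x0 + 19*y0 = 1

Step 3: Scale the particular solution.
Multiply by 4/1 = 4:
c = -24, d = -28

Step 4: Verify.
22*(-24) - 19*(-28) = 4 = 4 ✓

c = -24, d = -28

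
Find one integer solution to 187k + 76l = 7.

Step 1: Check solvability.
gcd(187, 76) = 1
Since 1 divides 7, solutions exist.

Step 2: Apply extended Euclidean algorithm to find gcd.
We find integers such that 187*x0 + 76*y0 = 1

Step 3: Scale the particular solution.
Multiply by 7/1 = 7:
k = -91, l = 224

Step 4: Verify.
187*(-91) + 76*(224) = 7 = 7 ✓

k = -91, l = 224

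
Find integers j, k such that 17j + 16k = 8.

Step 1: Check solvability.
gcd(17, 16) = 1
Since 1 divides 8, solutions exist.

Step 2: Apply extended Euclidean algorithm to find gcd.
We find integers such that 17*x0 + 16*y0 = 1

Step 3: Scale the particular solution.
Multiply by 8/1 = 8:
j = 8, k = -8

Step 4: Verify.
17*(8) + 16*(-8) = 8 = 8 ✓

j = 8, k = -8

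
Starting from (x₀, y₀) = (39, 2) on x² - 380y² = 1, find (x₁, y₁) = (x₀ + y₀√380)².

Solutions to x² - Dy² = 1 are generated by powers of (x₀ + y₀√D).
The next solution satisfies x₁ + y₁√380 = (x₀ + y₀√380)², giving:
x₁ = x₀² + 380y₀² = 39² + 380·2² = 1521 + 1520 = 3041
y₁ = 2x₀y₀ = 2·39·2 = 156

Verify: 3041² - 380·156² = 9247681 - 9247680 = 1 ✓

x = 3041, y = 156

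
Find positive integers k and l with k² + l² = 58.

We need to find integers k, l > 0 such that k² + l² = 58.
Trying k = 3: l² = 58 - 3² = 58 - 9 = 49
l = 7
Check: 3² + 7² = 9 + 49 = 58 ✓

58 = 3² + 7²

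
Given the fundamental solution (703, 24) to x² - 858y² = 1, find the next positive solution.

Solutions to x² - Dy² = 1 are generated by powers of (x₀ + y₀√D).
The next solution satisfies x₁ + y₁√858 = (x₀ + y₀√858)², giving:
x₁ = x₀² + 858y₀² = 703² + 858·24² = 494209 + 494208 = 988417
y₁ = 2x₀y₀ = 2·703·24 = 33744

Verify: 988417² - 858·33744² = 976968165889 - 976968165888 = 1 ✓

x = 988417, y = 33744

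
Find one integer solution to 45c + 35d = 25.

Step 1: Check solvability.
gcd(45, 35) = 5
Since 5 divides 25, solutions exist.

Step 2: Apply extended Euclidean algorithm to find gcd.
We find integers such that 45*x0 + 35*y0 = 5

Step 3: Scale the particular solution.
Multiply by 25/5 = 5:
c = -15, d = 20

Step 4: Verify.
45*(-15) + 35*(20) = 25 = 25 ✓

c = -15, d = 20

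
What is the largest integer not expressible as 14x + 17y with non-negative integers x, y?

For two coprime denominations a and b, the Frobenius number (largest value not representable as a non-negative combination) is ab - a - b.
Here gcd(14, 17) = 1, so they are coprime.
F(14, 17) = 14·17 - 14 - 17 = 238 - 31 = 207

207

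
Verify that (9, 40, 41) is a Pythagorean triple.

Compute a² + b²:
9² + 40² = 81 + 1600 = 1681
Compute c²:
41² = 1681
Since 1681 = 1681, it is a Pythagorean triple.

Yes, it is a Pythagorean triple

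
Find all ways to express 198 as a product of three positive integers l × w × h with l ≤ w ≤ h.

Iterate l from 1 to ⌊198^(1/3)⌋. For each l dividing 198, iterate w ≥ l with w dividing 198/l, and set h = 198/(l·w).
Triples found (10): (1×1×198), (1×2×99), (1×3×66), (1×6×33), (1×9×22), (1×11×18), (2×3×33), (2×9×11), (3×3×22), (3×6×11)

(1×1×198), (1×2×99), (1×3×66), (1×6×33), (1×9×22), (1×11×18), (2×3×33), (2×9×11), (3×3×22), (3×6×11)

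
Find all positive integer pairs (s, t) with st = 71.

The positive divisors of 71 are: 1, 71.
Each divisor d gives the pair (d, 71/d):
(1, 71), (71, 1)

(1, 71), (71, 1)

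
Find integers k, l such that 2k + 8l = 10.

Step 1: Check solvability.
gcd(2, 8) = 2
Since 2 divides 10, solutions exist.

Step 2: Apply extended Euclidean algorithm to find gcd.
We find integers such that 2*x0 + 8*y0 = 2

Step 3: Scale the particular solution.
Multiply by 10/2 = 5:
k = 5, l = 0

Step 4: Verify.
2*(5) + 8*(0) = 10 = 10 ✓

k = 5, l = 0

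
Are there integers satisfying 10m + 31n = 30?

Step 1: Compute gcd(10, 31).
gcd(10, 31) = 1

Step 2: Check divisibility.
Does 1 divide 30? 30 = 1 x 30, so yes.

By the theorem on linear Diophantine equations, 10m + 31n = 30 has integer solutions if and only if gcd(10, 31) divides 30. Since 1 | 30, solutions exist.

Yes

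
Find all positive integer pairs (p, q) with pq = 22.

The positive divisors of 22 are: 1, 2, 11, 22.
Each divisor d gives the pair (d, 22/d):
(1, 22), (2, 11), (11, 2), (22, 1)

(1, 22), (2, 11), (11, 2), (22, 1)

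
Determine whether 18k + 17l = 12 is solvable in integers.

Step 1: Compute gcd(18, 17).
gcd(18, 17) = 1

Step 2: Check divisibility.
Does 1 divide 12? 12 = 1 x 12, so yes.

By the theorem on linear Diophantine equations, 18k + 17l = 12 has integer solutions if and only if gcd(18, 17) divides 12. Since 1 | 12, solutions exist.

Yes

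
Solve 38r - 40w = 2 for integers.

Step 1: Check solvability.
gcd(38, 40) = 2
Since 2 divides 2, solutions exist.

Step 2: Apply extended Euclidean algorithm to find gcd.
We find integers such that 38*x0 + 40*y0 = 2

Step 3: Scale the particular solution.
Multiply by 2/2 = 1:
r = -1, w = -1

Step 4: Verify.
38*(-1) - 40*(-1) = 2 = 2 ✓

r = -1, w = -1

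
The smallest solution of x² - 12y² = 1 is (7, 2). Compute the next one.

Solutions to x² - Dy² = 1 are generated by powers of (x₀ + y₀√D).
The next solution satisfies x₁ + y₁√12 = (x₀ + y₀√12)², giving:
x₁ = x₀² + 12y₀² = 7² + 12·2² = 49 + 48 = 97
y₁ = 2x₀y₀ = 2·7·2 = 28

Verify: 97² - 12·28² = 9409 - 9408 = 1 ✓

x = 97, y = 28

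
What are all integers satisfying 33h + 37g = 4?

Step 1: Compute gcd(33, 37) = 1.
Since 1 divides 4, solutions exist.

Step 2: Find a particular solution using extended Euclidean algorithm.
We get h₀ = 36, g₀ = -32.
Check: 33*36 + 37*-32 = 4 = 4 ✓

Step 3: Write the general solution.
h = 36 + (37/1)t = 36 + 37t
g = -32 - (33/1)t = -32 - 33t
for any integer t.

h = 36 + 37t, g = -32 - 33t for integer t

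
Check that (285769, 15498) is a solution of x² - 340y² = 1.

Compute x² = 285769² = 81663921361
Compute 340y² = 340·15498² = 340·240188004 = 81663921360
x² - 340y² = 81663921361 - 81663921360 = 1
Since this equals 1, (285769, 15498) is a solution.

Yes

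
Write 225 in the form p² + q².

We need to find integers p, q > 0 such that p² + q² = 225.
Trying p = 9: q² = 225 - 9² = 225 - 81 = 144
q = 12
Check: 9² + 12² = 81 + 144 = 225 ✓

225 = 9² + 12²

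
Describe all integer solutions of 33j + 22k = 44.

Step 1: Compute gcd(33, 22) = 11.
Since 11 divides 44, solutions exist.

Step 2: Find a particular solution using extended Euclidean algorithm.
We get j₀ = 4, k₀ = -4.
Check: 33*4 + 22*-4 = 44 = 44 ✓

Step 3: Write the general solution.
j = 4 + (22/11)t = 4 + 2t
k = -4 - (33/11)t = -4 - 3t
for any integer t.

j = 4 + 2t, k = -4 - 3t for integer t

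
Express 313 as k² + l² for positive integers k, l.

We need to find integers k, l > 0 such that k² + l² = 313.
Trying k = 12: l² = 313 - 12² = 313 - 144 = 169
l = 13
Check: 12² + 13² = 144 + 169 = 313 ✓

313 = 12² + 13²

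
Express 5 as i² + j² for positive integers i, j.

We need to find integers i, j > 0 such that i² + j² = 5.
Trying i = 1: j² = 5 - 1² = 5 - 1 = 4
j = 2
Check: 1² + 2² = 1 + 4 = 5 ✓

5 = 1² + 2²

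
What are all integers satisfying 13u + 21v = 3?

Step 1: Compute gcd(13, 21) = 1.
Since 1 divides 3, solutions exist.

Step 2: Find a particular solution using extended Euclidean algorithm.
We get u₀ = -24, v₀ = 15.
Check: 13*-24 + 21*15 = 3 = 3 ✓

Step 3: Write the general solution.
u = -24 + (21/1)t = -24 + 21t
v = 15 - (13/1)t = 15 - 13t
for any integer t.

u = -24 + 21t, v = 15 - 13t for integer t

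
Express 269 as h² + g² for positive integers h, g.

We need to find integers h, g > 0 such that h² + g² = 269.
Trying h = 10: g² = 269 - 10² = 269 - 100 = 169
g = 13
Check: 10² + 13² = 100 + 169 = 269 ✓

269 = 10² + 13²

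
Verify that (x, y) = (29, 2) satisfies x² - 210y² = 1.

Compute x² = 29² = 841
Compute 210y² = 210·2² = 210·4 = 840
x² - 210y² = 841 - 840 = 1
Since this equals 1, (29, 2) is a solution.

Yes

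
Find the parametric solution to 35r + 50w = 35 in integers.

Step 1: Compute gcd(35, 50) = 5.
Since 5 divides 35, solutions exist.

Step 2: Find a particular solution using extended Euclidean algorithm.
We get r₀ = 21, w₀ = -14.
Check: 35*21 + 50*-14 = 35 = 35 ✓

Step 3: Write the general solution.
r = 21 + (50/5)t = 21 + 10t
w = -14 - (35/5)t = -14 - 7t
for any integer t.

r = 21 + 10t, w = -14 - 7t for integer t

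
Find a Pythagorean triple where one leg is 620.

We need the other leg and hypotenuse such that 620² + x² = c².
Take x = 1872, c = 1972: 620² + 1872² = 384400 + 3504384 = 3888784 = 1972² ✓
Triple: (620, 1872, 1972)

(620, 1872, 1972)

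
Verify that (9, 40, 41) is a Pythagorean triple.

Compute a² + b²:
9² + 40² = 81 + 1600 = 1681
Compute c²:
41² = 1681
Since 1681 = 1681, it is a Pythagorean triple.

Yes, it is a Pythagorean triple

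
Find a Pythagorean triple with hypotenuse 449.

We need a² + b² = 449² = 201601.
Trying: 351² + 280² = 123201 + 78400 = 201601 ✓

(351, 280, 449)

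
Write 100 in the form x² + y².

We need to find integers x, y > 0 such that x² + y² = 100.
Trying x = 6: y² = 100 - 6² = 100 - 36 = 64
y = 8
Check: 6² + 8² = 36 + 64 = 100 ✓

100 = 6² + 8²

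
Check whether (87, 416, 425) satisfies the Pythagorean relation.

Compute a² + b²:
87² + 416² = 7569 + 173056 = 180625
Compute c²:
425² = 180625
Since 180625 = 180625, it is a Pythagorean triple.

Yes, it is a Pythagorean triple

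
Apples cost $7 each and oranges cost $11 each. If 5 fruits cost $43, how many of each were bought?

Let a = apples, o = oranges.
a + o = 5
7a + 11o = 43
Substitute o = 5 - a:
7a + 11(5 - a) = 43
(7 - 11)a = 43 - 55
-4a = -12
a = 3, o = 5 - 3 = 2

Apples: 3, Oranges: 2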